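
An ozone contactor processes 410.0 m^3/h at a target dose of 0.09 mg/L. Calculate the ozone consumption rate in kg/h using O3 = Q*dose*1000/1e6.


O3 demand (mg/h) = Q * dose * 1000 = 410.0 * 0.09 * 1000 = 36900 mg/h
Convert mg to kg: 36900 / 1e6 = 0.0369 kg/h

0.0369 kg/h


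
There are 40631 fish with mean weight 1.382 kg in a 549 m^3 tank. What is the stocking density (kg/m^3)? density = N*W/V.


Total biomass = 40631 fish * 1.382 kg = 56152.042 kg
Density = total biomass / volume = 56152.042 / 549 = 102.281 kg/m^3

102.281 kg/m^3


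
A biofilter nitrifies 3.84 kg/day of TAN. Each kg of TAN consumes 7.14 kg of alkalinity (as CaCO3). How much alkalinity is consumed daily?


Alkalinity factor: 7.14 kg CaCO3 consumed per kg TAN nitrified
alk = 3.84 kg TAN * 7.14 = 27.4176 kg CaCO3/day

27.4176 kg CaCO3/day


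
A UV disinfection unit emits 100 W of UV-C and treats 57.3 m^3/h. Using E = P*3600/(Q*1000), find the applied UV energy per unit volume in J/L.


Energy delivered per hour = 100 W * 3600 s = 360000 J/h
Volume treated per hour = 57.3 m^3/h * 1000 = 57300 L/h
dose = 360000 / 57300 = 6.28272 J/L

6.28272 J/L


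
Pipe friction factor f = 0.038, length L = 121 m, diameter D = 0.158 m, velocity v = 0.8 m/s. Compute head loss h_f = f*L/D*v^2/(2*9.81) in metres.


v^2 = 0.8^2 = 0.64 m^2/s^2
L/D = 121/0.158 = 765.82278
h_f = f*(L/D)*v^2/(2g) = 0.038 * 765.82278 * 0.64 / 19.62 = 0.949277 m

0.949277 m


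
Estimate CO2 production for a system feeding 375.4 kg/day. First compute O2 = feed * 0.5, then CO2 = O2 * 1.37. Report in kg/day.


O2 = 375.4 * 0.5 = 187.7
CO2 = 187.7 * 1.37 = 257.149

257.149 kg/day


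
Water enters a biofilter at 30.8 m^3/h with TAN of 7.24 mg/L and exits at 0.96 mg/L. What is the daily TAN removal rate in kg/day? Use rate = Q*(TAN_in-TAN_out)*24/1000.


Concentration drop: TAN_in - TAN_out = 7.24 - 0.96 = 6.28 mg/L
Hourly TAN removed = Q * dTAN = 30.8 m^3/h * 6.28 mg/L = 193.424 g/h  (m^3/h * mg/L = g/h)
Daily TAN removed = 193.424 * 24 = 4642.176 g/day
Convert to kg/day: 4642.176 / 1000 = 4.642176 kg/day

4.642176 kg/day


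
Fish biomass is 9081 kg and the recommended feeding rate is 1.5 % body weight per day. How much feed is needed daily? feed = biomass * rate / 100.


Feeding rate fraction = 1.5% / 100 = 0.015
Daily feed = 9081 kg * 0.015 = 136.215 kg/day

136.215 kg/day


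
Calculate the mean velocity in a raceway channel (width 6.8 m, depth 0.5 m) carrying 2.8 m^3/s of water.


Cross-sectional area = W * d = 6.8 * 0.5 = 3.4 m^2
Velocity = Q / A = 2.8 / 3.4 = 0.823529 m/s

0.823529 m/s


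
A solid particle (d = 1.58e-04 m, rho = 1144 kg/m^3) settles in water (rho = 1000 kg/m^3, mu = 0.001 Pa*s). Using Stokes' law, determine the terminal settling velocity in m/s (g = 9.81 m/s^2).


Density difference: rho_p - rho_f = 1144 - 1000 = 144 kg/m^3
d^2 = (1.58e-04)^2 = 2.4964e-08 m^2
Numerator = (rho_p - rho_f) * g * d^2 = 144 * 9.81 * 2.4964e-08 = 3.5265145e-05
Denominator = 18 * mu = 18 * 0.001 = 0.018
v_s = 3.5265145e-05 / 0.018 = 0.00195917 m/s
Check: Re = rho_f * v_s * d / mu = 1000 * 0.00195917 * 1.58e-04 / 0.001 = 0.31 < 1, so Stokes' law applies.

0.00195917 m/s


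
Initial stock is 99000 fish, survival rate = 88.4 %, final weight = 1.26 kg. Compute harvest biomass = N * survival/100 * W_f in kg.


Survivors = 99000 * 88.4/100 = 87516 fish
Harvest biomass = survivors * W_f = 87516 * 1.26 = 110270.16 kg

110270.16 kg


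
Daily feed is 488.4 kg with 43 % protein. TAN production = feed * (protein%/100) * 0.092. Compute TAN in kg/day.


Protein in feed = 488.4 * 43/100 = 210.012 kg/day
TAN = protein * 0.092 = 210.012 * 0.092 = 19.321104 kg/day

19.321104 kg/day


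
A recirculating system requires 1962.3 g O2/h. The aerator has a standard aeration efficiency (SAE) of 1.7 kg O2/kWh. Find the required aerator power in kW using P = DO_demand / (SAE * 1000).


SAE in g O2/kWh = 1.7 * 1000 = 1700 g/kWh
P = DO_demand / SAE_g = 1962.3 / 1700 = 1.15429 kW

1.15429 kW


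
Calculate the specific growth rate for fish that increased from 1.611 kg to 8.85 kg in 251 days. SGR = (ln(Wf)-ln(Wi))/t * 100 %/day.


ln(W_f) = ln(8.85) = 2.1804175
ln(W_i) = ln(1.611) = 0.4768551
ln(W_f) - ln(W_i) = 2.1804175 - 0.4768551 = 1.7035624
SGR = 1.7035624 / 251 * 100 = 0.67871 %/day

0.67871 %/day


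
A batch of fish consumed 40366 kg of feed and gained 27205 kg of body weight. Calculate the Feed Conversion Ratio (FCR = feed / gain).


FCR = feed consumed / weight gained
FCR = 40366 kg / 27205 kg = 1.48377

1.48377


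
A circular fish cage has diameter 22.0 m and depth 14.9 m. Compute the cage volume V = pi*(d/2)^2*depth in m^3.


r = d/2 = 22.0/2 = 11 m
Base area = pi*r^2 = pi*11^2 = 380.13271 m^2
Volume = 380.13271 * 14.9 = 5663.98 m^3

5663.98 m^3


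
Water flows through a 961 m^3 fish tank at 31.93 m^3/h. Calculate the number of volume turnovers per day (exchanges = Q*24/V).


Daily flow volume = 31.93 m^3/h * 24 h = 766.32 m^3/day
Exchanges = daily flow / tank volume = 766.32 / 961 = 0.797419 exchanges/day

0.797419 exchanges/day


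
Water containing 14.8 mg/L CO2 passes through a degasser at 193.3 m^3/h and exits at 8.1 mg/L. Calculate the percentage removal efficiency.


CO2_out / CO2_in = 8.1 / 14.8 = 0.5472973
Fraction remaining = 0.5472973
efficiency = (1 - 0.5472973) * 100 = 45.2703 %

45.2703 %


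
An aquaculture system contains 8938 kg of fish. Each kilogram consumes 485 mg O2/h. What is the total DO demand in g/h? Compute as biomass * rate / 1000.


Total O2 consumption (mg/h) = 8938 kg * 485 mg/(kg*h) = 4334930 mg/h
Convert to g/h: 4334930 / 1000 = 4334.93 g/h

4334.93 g/h


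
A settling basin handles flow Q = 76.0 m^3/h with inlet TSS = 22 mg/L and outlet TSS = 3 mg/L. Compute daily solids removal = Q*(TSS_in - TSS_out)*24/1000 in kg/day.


Concentration drop: TSS_in - TSS_out = 22 - 3 = 19 mg/L
Hourly solids removed = Q * dTSS = 76.0 m^3/h * 19 mg/L = 1444 g/h  (m^3/h * mg/L = g/h)
Daily solids removed = 1444 * 24 = 34656 g/day
Convert g to kg: 34656 / 1000 = 34.656 kg/day

34.656 kg/day


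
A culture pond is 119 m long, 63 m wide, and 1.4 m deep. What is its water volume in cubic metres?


Base area = L * W = 119 * 63 = 7497 m^2
Volume = area * depth = 7497 * 1.4 = 10495.8 m^3

10495.8 m^3


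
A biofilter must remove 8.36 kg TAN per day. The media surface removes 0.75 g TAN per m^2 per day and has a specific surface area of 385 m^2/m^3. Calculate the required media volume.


A = 8.36*1000 / 0.75 = 11146.667 m^2
V = 11146.667 / 385 = 28.9524

28.9524 m^3


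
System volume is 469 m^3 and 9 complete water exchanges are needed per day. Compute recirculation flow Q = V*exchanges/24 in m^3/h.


Daily recirculation volume = 469 m^3 * 9 = 4221 m^3/day
Flow rate Q = daily volume / 24 h = 4221 / 24 = 175.875 m^3/h

175.875 m^3/h


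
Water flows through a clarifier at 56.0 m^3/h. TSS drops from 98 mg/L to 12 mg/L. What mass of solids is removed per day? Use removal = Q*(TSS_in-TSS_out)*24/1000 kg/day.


Concentration drop: TSS_in - TSS_out = 98 - 12 = 86 mg/L
Hourly solids removed = Q * dTSS = 56.0 m^3/h * 86 mg/L = 4816 g/h  (m^3/h * mg/L = g/h)
Daily solids removed = 4816 * 24 = 115584 g/day
Convert g to kg: 115584 / 1000 = 115.584 kg/day

115.584 kg/day


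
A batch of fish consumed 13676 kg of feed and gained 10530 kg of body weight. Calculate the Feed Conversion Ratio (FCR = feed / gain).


FCR = feed consumed / weight gained
FCR = 13676 kg / 10530 kg = 1.29877

1.29877


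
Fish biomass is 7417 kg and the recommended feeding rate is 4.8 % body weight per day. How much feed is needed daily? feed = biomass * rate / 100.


Feeding rate fraction = 4.8% / 100 = 0.048
Daily feed = 7417 kg * 0.048 = 356.016 kg/day

356.016 kg/day


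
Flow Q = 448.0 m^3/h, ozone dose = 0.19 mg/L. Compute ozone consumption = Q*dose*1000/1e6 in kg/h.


O3 demand (mg/h) = Q * dose * 1000 = 448.0 * 0.19 * 1000 = 85120 mg/h
Convert mg to kg: 85120 / 1e6 = 0.08512 kg/h

0.08512 kg/h


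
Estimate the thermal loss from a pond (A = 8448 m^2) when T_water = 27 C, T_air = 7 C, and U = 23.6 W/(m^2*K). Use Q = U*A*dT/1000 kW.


Temperature difference dT = 27 - 7 = 20 K
Heat loss (W) = U * A * dT = 23.6 * 8448 * 20 = 3987456 W
Convert to kW: 3987456 / 1000 = 3987.456 kW

3987.456 kW


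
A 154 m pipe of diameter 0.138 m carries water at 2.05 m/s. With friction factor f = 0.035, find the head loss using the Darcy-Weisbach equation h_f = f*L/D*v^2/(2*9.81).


v^2 = 2.05^2 = 4.2025 m^2/s^2
L/D = 154/0.138 = 1115.942
h_f = f*(L/D)*v^2/(2g) = 0.035 * 1115.942 * 4.2025 / 19.62 = 8.36601 m

8.36601 m


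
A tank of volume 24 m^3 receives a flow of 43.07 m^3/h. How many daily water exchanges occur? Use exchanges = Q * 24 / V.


Daily flow volume = 43.07 m^3/h * 24 h = 1033.68 m^3/day
Exchanges = daily flow / tank volume = 1033.68 / 24 = 43.07 exchanges/day

43.07 exchanges/day


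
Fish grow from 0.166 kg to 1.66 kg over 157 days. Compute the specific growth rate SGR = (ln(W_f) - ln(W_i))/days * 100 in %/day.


ln(W_f) = ln(1.66) = 0.5068176
ln(W_i) = ln(0.166) = -1.7957675
ln(W_f) - ln(W_i) = 0.5068176 - -1.7957675 = 2.3025851
SGR = 2.3025851 / 157 * 100 = 1.46661 %/day

1.46661 %/day


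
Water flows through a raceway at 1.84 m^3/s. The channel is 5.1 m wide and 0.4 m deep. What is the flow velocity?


Cross-sectional area = W * d = 5.1 * 0.4 = 2.04 m^2
Velocity = Q / A = 1.84 / 2.04 = 0.901961 m/s

0.901961 m/s


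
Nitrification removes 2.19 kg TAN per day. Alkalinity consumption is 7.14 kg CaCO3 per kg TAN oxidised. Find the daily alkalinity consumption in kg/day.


Alkalinity factor: 7.14 kg CaCO3 consumed per kg TAN nitrified
alk = 2.19 kg TAN * 7.14 = 15.6366 kg CaCO3/day

15.6366 kg CaCO3/day


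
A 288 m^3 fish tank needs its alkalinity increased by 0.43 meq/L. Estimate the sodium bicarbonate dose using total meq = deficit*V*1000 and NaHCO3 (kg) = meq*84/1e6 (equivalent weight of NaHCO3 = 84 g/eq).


Tank volume in L = 288 m^3 * 1000 = 288000 L
Total meq required = 0.43 meq/L * 288000 L = 123840 meq
NaHCO3 mass = 123840 meq * 84 mg/meq / 1e6 = 10.4026 kg

10.4026 kg


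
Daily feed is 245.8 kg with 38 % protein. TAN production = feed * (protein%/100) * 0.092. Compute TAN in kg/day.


Protein in feed = 245.8 * 38/100 = 93.404 kg/day
TAN = protein * 0.092 = 93.404 * 0.092 = 8.593168 kg/day

8.593168 kg/day


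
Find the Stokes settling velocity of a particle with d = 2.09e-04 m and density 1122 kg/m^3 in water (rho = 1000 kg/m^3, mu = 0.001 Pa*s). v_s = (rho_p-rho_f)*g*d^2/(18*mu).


Density difference: rho_p - rho_f = 1122 - 1000 = 122 kg/m^3
d^2 = (2.09e-04)^2 = 4.3681e-08 m^2
Numerator = (rho_p - rho_f) * g * d^2 = 122 * 9.81 * 4.3681e-08 = 5.2278294e-05
Denominator = 18 * mu = 18 * 0.001 = 0.018
v_s = 5.2278294e-05 / 0.018 = 0.00290435 m/s
Check: Re = rho_f * v_s * d / mu = 1000 * 0.00290435 * 2.09e-04 / 0.001 = 0.607 < 1, so Stokes' law applies.

0.00290435 m/s


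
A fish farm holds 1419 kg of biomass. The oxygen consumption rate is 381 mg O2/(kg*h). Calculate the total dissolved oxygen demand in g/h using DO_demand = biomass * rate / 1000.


Total O2 consumption (mg/h) = 1419 kg * 381 mg/(kg*h) = 540639 mg/h
Convert to g/h: 540639 / 1000 = 540.639 g/h

540.639 g/h


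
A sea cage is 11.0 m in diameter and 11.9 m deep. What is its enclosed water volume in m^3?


r = d/2 = 11.0/2 = 5.5 m
Base area = pi*r^2 = pi*5.5^2 = 95.033178 m^2
Volume = 95.033178 * 11.9 = 1130.89 m^3

1130.89 m^3


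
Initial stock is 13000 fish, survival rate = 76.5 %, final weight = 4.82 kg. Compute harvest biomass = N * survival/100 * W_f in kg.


Survivors = 13000 * 76.5/100 = 9945 fish
Harvest biomass = survivors * W_f = 9945 * 4.82 = 47934.9 kg

47934.9 kg


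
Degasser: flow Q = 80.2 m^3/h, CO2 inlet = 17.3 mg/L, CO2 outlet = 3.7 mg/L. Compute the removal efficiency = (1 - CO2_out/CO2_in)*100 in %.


CO2_out / CO2_in = 3.7 / 17.3 = 0.21387283
Fraction remaining = 0.21387283
efficiency = (1 - 0.21387283) * 100 = 78.6127 %

78.6127 %


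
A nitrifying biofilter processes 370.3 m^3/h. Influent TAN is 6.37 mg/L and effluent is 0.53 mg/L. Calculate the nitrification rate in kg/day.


Concentration drop: TAN_in - TAN_out = 6.37 - 0.53 = 5.84 mg/L
Hourly TAN removed = Q * dTAN = 370.3 m^3/h * 5.84 mg/L = 2162.552 g/h  (m^3/h * mg/L = g/h)
Daily TAN removed = 2162.552 * 24 = 51901.248 g/day
Convert to kg/day: 51901.248 / 1000 = 51.901248 kg/day

51.901248 kg/day


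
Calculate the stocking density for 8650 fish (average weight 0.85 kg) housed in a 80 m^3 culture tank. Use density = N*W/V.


Total biomass = 8650 fish * 0.85 kg = 7352.5 kg
Density = total biomass / volume = 7352.5 / 80 = 91.9062 kg/m^3

91.9062 kg/m^3


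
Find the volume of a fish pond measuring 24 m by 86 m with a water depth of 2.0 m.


Base area = L * W = 24 * 86 = 2064 m^2
Volume = area * depth = 2064 * 2.0 = 4128 m^3

4128 m^3


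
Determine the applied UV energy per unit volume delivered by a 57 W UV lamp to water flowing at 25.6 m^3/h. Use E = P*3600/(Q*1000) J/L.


Energy delivered per hour = 57 W * 3600 s = 205200 J/h
Volume treated per hour = 25.6 m^3/h * 1000 = 25600 L/h
dose = 205200 / 25600 = 8.01562 J/L

8.01562 J/L


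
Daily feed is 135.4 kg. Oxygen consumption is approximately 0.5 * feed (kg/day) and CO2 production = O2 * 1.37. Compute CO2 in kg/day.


O2 = 135.4 * 0.5 = 67.7
CO2 = 67.7 * 1.37 = 92.749

92.749 kg/day


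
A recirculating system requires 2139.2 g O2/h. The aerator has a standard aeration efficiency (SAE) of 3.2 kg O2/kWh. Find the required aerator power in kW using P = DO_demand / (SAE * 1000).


SAE in g O2/kWh = 3.2 * 1000 = 3200 g/kWh
P = DO_demand / SAE_g = 2139.2 / 3200 = 0.6685 kW

0.6685 kW


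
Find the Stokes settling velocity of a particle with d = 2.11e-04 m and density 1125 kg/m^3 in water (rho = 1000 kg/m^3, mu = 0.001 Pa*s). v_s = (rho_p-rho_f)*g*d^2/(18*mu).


Density difference: rho_p - rho_f = 1125 - 1000 = 125 kg/m^3
d^2 = (2.11e-04)^2 = 4.4521e-08 m^2
Numerator = (rho_p - rho_f) * g * d^2 = 125 * 9.81 * 4.4521e-08 = 5.4593876e-05
Denominator = 18 * mu = 18 * 0.001 = 0.018
v_s = 5.4593876e-05 / 0.018 = 0.00303299 m/s
Check: Re = rho_f * v_s * d / mu = 1000 * 0.00303299 * 2.11e-04 / 0.001 = 0.64 < 1, so Stokes' law applies.

0.00303299 m/s


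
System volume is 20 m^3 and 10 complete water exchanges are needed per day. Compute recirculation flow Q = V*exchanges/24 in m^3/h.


Daily recirculation volume = 20 m^3 * 10 = 200 m^3/day
Flow rate Q = daily volume / 24 h = 200 / 24 = 8.33333 m^3/h

8.33333 m^3/h


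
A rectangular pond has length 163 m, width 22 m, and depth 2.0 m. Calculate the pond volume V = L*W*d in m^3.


Base area = L * W = 163 * 22 = 3586 m^2
Volume = area * depth = 3586 * 2.0 = 7172 m^3

7172 m^3


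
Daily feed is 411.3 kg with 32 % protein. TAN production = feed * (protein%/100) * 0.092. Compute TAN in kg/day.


Protein in feed = 411.3 * 32/100 = 131.616 kg/day
TAN = protein * 0.092 = 131.616 * 0.092 = 12.108672 kg/day

12.108672 kg/day


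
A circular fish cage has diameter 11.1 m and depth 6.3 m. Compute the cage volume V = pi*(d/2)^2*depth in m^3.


r = d/2 = 11.1/2 = 5.55 m
Base area = pi*r^2 = pi*5.55^2 = 96.768908 m^2
Volume = 96.768908 * 6.3 = 609.644 m^3

609.644 m^3


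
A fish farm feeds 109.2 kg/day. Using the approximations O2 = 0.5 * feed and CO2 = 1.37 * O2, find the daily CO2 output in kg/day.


O2 = 109.2 * 0.5 = 54.6
CO2 = 54.6 * 1.37 = 74.802

74.802 kg/day


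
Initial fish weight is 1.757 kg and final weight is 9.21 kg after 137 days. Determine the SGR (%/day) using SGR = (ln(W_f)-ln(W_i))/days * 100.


ln(W_f) = ln(9.21) = 2.2202899
ln(W_i) = ln(1.757) = 0.56360781
ln(W_f) - ln(W_i) = 2.2202899 - 0.56360781 = 1.6566821
SGR = 1.6566821 / 137 * 100 = 1.20926 %/day

1.20926 %/day


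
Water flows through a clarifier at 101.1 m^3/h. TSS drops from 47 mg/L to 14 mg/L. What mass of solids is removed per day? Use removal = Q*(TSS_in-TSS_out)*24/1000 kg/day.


Concentration drop: TSS_in - TSS_out = 47 - 14 = 33 mg/L
Hourly solids removed = Q * dTSS = 101.1 m^3/h * 33 mg/L = 3336.3 g/h  (m^3/h * mg/L = g/h)
Daily solids removed = 3336.3 * 24 = 80071.2 g/day
Convert g to kg: 80071.2 / 1000 = 80.0712 kg/day

80.0712 kg/day


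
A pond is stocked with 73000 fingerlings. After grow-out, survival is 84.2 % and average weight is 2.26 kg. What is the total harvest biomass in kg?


Survivors = 73000 * 84.2/100 = 61466 fish
Harvest biomass = survivors * W_f = 61466 * 2.26 = 138913.16 kg

138913.16 kg


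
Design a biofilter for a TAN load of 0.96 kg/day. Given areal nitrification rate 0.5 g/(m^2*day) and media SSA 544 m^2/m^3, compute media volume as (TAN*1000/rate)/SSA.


A = 0.96*1000 / 0.5 = 1920 m^2
V = 1920 / 544 = 3.52941

3.52941 m^3


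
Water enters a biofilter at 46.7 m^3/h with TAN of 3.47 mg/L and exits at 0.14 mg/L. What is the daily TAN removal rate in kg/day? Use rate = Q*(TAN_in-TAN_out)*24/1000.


Concentration drop: TAN_in - TAN_out = 3.47 - 0.14 = 3.33 mg/L
Hourly TAN removed = Q * dTAN = 46.7 m^3/h * 3.33 mg/L = 155.511 g/h  (m^3/h * mg/L = g/h)
Daily TAN removed = 155.511 * 24 = 3732.264 g/day
Convert to kg/day: 3732.264 / 1000 = 3.732264 kg/day

3.732264 kg/day


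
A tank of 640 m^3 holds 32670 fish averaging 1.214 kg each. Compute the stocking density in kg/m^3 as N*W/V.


Total biomass = 32670 fish * 1.214 kg = 39661.38 kg
Density = total biomass / volume = 39661.38 / 640 = 61.9709 kg/m^3

61.9709 kg/m^3


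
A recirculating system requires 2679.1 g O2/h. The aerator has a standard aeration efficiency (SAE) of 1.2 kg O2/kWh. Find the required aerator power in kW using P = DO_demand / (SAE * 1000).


SAE in g O2/kWh = 1.2 * 1000 = 1200 g/kWh
P = DO_demand / SAE_g = 2679.1 / 1200 = 2.23258 kW

2.23258 kW


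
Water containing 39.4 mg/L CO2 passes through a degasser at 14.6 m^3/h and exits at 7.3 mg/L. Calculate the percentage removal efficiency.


CO2_out / CO2_in = 7.3 / 39.4 = 0.18527919
Fraction remaining = 0.18527919
efficiency = (1 - 0.18527919) * 100 = 81.4721 %

81.4721 %


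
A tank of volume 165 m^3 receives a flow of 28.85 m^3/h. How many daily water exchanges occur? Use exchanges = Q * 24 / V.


Daily flow volume = 28.85 m^3/h * 24 h = 692.4 m^3/day
Exchanges = daily flow / tank volume = 692.4 / 165 = 4.19636 exchanges/day

4.19636 exchanges/day


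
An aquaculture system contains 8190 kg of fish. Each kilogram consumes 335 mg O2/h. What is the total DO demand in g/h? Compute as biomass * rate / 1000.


Total O2 consumption (mg/h) = 8190 kg * 335 mg/(kg*h) = 2743650 mg/h
Convert to g/h: 2743650 / 1000 = 2743.65 g/h

2743.65 g/h


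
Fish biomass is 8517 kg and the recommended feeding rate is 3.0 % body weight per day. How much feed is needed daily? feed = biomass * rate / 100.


Feeding rate fraction = 3.0% / 100 = 0.03
Daily feed = 8517 kg * 0.03 = 255.51 kg/day

255.51 kg/day


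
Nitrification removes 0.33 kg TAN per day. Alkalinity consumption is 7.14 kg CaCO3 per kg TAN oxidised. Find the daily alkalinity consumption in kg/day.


Alkalinity factor: 7.14 kg CaCO3 consumed per kg TAN nitrified
alk = 0.33 kg TAN * 7.14 = 2.3562 kg CaCO3/day

2.3562 kg CaCO3/day


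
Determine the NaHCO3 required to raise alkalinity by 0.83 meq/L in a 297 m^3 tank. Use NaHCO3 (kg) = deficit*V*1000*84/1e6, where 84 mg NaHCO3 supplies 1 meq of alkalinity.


Tank volume in L = 297 m^3 * 1000 = 297000 L
Total meq required = 0.83 meq/L * 297000 L = 246510 meq
NaHCO3 mass = 246510 meq * 84 mg/meq / 1e6 = 20.7068 kg

20.7068 kg


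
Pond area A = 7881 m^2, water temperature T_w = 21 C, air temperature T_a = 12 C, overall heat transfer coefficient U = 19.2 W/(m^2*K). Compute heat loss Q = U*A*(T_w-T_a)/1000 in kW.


Temperature difference dT = 21 - 12 = 9 K
Heat loss (W) = U * A * dT = 19.2 * 7881 * 9 = 1361836.8 W
Convert to kW: 1361836.8 / 1000 = 1361.8368 kW

1361.8368 kW


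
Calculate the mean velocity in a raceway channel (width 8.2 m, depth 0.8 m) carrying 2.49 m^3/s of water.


Cross-sectional area = W * d = 8.2 * 0.8 = 6.56 m^2
Velocity = Q / A = 2.49 / 6.56 = 0.379573 m/s

0.379573 m/s


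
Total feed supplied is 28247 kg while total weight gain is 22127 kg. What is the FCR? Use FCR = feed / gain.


FCR = feed consumed / weight gained
FCR = 28247 kg / 22127 kg = 1.27659

1.27659


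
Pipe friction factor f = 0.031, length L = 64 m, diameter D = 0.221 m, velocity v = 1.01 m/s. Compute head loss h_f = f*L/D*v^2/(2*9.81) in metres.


v^2 = 1.01^2 = 1.0201 m^2/s^2
L/D = 64/0.221 = 289.59276
h_f = f*(L/D)*v^2/(2g) = 0.031 * 289.59276 * 1.0201 / 19.62 = 0.466759 m

0.466759 m


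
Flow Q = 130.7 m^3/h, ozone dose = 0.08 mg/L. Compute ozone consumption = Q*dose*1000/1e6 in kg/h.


O3 demand (mg/h) = Q * dose * 1000 = 130.7 * 0.08 * 1000 = 10456 mg/h
Convert mg to kg: 10456 / 1e6 = 0.010456 kg/h

0.010456 kg/h


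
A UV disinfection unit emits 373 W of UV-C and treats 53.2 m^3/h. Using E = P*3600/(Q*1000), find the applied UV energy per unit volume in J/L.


Energy delivered per hour = 373 W * 3600 s = 1342800 J/h
Volume treated per hour = 53.2 m^3/h * 1000 = 53200 L/h
dose = 1342800 / 53200 = 25.2406 J/L

25.2406 J/L


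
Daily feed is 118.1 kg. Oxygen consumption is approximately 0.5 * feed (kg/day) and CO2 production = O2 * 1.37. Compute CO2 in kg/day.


O2 = 118.1 * 0.5 = 59.05
CO2 = 59.05 * 1.37 = 80.8985

80.8985 kg/day


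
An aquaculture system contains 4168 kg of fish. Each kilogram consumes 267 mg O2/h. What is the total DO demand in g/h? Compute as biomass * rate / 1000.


Total O2 consumption (mg/h) = 4168 kg * 267 mg/(kg*h) = 1112856 mg/h
Convert to g/h: 1112856 / 1000 = 1112.856 g/h

1112.856 g/h


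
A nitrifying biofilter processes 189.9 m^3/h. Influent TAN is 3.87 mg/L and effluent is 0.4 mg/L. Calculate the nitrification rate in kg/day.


Concentration drop: TAN_in - TAN_out = 3.87 - 0.4 = 3.47 mg/L
Hourly TAN removed = Q * dTAN = 189.9 m^3/h * 3.47 mg/L = 658.953 g/h  (m^3/h * mg/L = g/h)
Daily TAN removed = 658.953 * 24 = 15814.872 g/day
Convert to kg/day: 15814.872 / 1000 = 15.814872 kg/day

15.814872 kg/day


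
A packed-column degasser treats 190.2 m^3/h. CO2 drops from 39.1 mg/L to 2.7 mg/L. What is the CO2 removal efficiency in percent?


CO2_out / CO2_in = 2.7 / 39.1 = 0.069053708
Fraction remaining = 0.069053708
efficiency = (1 - 0.069053708) * 100 = 93.0946 %

93.0946 %


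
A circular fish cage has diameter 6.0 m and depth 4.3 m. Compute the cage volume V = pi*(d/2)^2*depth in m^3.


r = d/2 = 6.0/2 = 3 m
Base area = pi*r^2 = pi*3^2 = 28.274334 m^2
Volume = 28.274334 * 4.3 = 121.58 m^3

121.58 m^3


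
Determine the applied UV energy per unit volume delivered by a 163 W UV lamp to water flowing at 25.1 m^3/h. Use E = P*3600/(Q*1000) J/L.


Energy delivered per hour = 163 W * 3600 s = 586800 J/h
Volume treated per hour = 25.1 m^3/h * 1000 = 25100 L/h
dose = 586800 / 25100 = 23.3785 J/L

23.3785 J/L


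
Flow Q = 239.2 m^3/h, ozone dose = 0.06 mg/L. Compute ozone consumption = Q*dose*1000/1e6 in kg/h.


O3 demand (mg/h) = Q * dose * 1000 = 239.2 * 0.06 * 1000 = 14352 mg/h
Convert mg to kg: 14352 / 1e6 = 0.014352 kg/h

0.014352 kg/h


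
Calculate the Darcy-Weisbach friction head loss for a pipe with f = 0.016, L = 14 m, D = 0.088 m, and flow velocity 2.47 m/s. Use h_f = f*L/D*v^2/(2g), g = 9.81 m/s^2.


v^2 = 2.47^2 = 6.1009 m^2/s^2
L/D = 14/0.088 = 159.09091
h_f = f*(L/D)*v^2/(2g) = 0.016 * 159.09091 * 6.1009 / 19.62 = 0.791517 m

0.791517 m


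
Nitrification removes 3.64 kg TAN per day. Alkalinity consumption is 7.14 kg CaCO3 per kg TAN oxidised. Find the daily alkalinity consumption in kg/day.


Alkalinity factor: 7.14 kg CaCO3 consumed per kg TAN nitrified
alk = 3.64 kg TAN * 7.14 = 25.9896 kg CaCO3/day

25.9896 kg CaCO3/day


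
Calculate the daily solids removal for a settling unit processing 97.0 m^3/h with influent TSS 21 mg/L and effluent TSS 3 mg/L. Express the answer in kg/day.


Concentration drop: TSS_in - TSS_out = 21 - 3 = 18 mg/L
Hourly solids removed = Q * dTSS = 97.0 m^3/h * 18 mg/L = 1746 g/h  (m^3/h * mg/L = g/h)
Daily solids removed = 1746 * 24 = 41904 g/day
Convert g to kg: 41904 / 1000 = 41.904 kg/day

41.904 kg/day


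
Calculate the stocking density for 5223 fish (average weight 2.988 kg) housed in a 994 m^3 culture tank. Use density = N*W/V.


Total biomass = 5223 fish * 2.988 kg = 15606.324 kg
Density = total biomass / volume = 15606.324 / 994 = 15.7005 kg/m^3

15.7005 kg/m^3


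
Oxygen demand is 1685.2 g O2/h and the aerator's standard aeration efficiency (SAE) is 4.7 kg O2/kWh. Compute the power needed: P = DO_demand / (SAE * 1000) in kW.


SAE in g O2/kWh = 4.7 * 1000 = 4700 g/kWh
P = DO_demand / SAE_g = 1685.2 / 4700 = 0.358553 kW

0.358553 kW


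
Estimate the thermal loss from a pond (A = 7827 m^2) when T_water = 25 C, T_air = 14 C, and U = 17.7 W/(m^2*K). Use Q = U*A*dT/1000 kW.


Temperature difference dT = 25 - 14 = 11 K
Heat loss (W) = U * A * dT = 17.7 * 7827 * 11 = 1523916.9 W
Convert to kW: 1523916.9 / 1000 = 1523.9169 kW

1523.9169 kW


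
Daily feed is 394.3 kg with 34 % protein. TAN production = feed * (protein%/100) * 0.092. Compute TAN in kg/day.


Protein in feed = 394.3 * 34/100 = 134.062 kg/day
TAN = protein * 0.092 = 134.062 * 0.092 = 12.333704 kg/day

12.333704 kg/day


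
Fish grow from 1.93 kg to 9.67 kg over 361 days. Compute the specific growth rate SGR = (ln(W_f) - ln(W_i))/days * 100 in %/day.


ln(W_f) = ln(9.67) = 2.2690283
ln(W_i) = ln(1.93) = 0.65752
ln(W_f) - ln(W_i) = 2.2690283 - 0.65752 = 1.6115083
SGR = 1.6115083 / 361 * 100 = 0.446401 %/day

0.446401 %/day


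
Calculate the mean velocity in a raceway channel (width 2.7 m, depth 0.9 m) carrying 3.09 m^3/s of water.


Cross-sectional area = W * d = 2.7 * 0.9 = 2.43 m^2
Velocity = Q / A = 3.09 / 2.43 = 1.2716 m/s

1.2716 m/s


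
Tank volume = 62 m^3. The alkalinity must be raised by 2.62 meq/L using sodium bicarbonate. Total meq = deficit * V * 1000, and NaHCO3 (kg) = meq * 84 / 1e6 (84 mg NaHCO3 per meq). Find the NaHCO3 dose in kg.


Tank volume in L = 62 m^3 * 1000 = 62000 L
Total meq required = 2.62 meq/L * 62000 L = 162440 meq
NaHCO3 mass = 162440 meq * 84 mg/meq / 1e6 = 13.645 kg

13.645 kg


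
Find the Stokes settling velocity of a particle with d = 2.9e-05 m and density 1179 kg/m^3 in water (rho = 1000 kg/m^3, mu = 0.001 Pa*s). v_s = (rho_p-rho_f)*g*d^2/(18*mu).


Density difference: rho_p - rho_f = 1179 - 1000 = 179 kg/m^3
d^2 = (2.9e-05)^2 = 8.41e-10 m^2
Numerator = (rho_p - rho_f) * g * d^2 = 179 * 9.81 * 8.41e-10 = 1.4767876e-06
Denominator = 18 * mu = 18 * 0.001 = 0.018
v_s = 1.4767876e-06 / 0.018 = 8.20438e-05 m/s
Check: Re = rho_f * v_s * d / mu = 1000 * 8.20438e-05 * 2.9e-05 / 0.001 = 0.00238 < 1, so Stokes' law applies.

8.20438e-05 m/s


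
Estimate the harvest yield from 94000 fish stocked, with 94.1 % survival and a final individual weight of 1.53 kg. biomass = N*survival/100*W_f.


Survivors = 94000 * 94.1/100 = 88454 fish
Harvest biomass = survivors * W_f = 88454 * 1.53 = 135334.62 kg

135334.62 kg


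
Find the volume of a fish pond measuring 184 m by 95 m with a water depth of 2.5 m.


Base area = L * W = 184 * 95 = 17480 m^2
Volume = area * depth = 17480 * 2.5 = 43700 m^3

43700 m^3


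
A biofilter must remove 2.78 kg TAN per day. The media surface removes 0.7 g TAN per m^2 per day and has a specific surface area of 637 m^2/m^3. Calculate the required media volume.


A = 2.78*1000 / 0.7 = 3971.4286 m^2
V = 3971.4286 / 637 = 6.23458

6.23458 m^3


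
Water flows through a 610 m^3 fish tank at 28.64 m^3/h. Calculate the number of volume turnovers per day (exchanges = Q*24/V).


Daily flow volume = 28.64 m^3/h * 24 h = 687.36 m^3/day
Exchanges = daily flow / tank volume = 687.36 / 610 = 1.12682 exchanges/day

1.12682 exchanges/day


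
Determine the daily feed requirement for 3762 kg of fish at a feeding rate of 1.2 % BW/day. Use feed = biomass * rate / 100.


Feeding rate fraction = 1.2% / 100 = 0.012
Daily feed = 3762 kg * 0.012 = 45.144 kg/day

45.144 kg/day


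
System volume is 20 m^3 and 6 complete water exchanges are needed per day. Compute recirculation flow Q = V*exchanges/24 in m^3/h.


Daily recirculation volume = 20 m^3 * 6 = 120 m^3/day
Flow rate Q = daily volume / 24 h = 120 / 24 = 5 m^3/h

5 m^3/h


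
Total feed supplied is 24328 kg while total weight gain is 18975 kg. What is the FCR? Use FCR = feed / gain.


FCR = feed consumed / weight gained
FCR = 24328 kg / 18975 kg = 1.28211

1.28211


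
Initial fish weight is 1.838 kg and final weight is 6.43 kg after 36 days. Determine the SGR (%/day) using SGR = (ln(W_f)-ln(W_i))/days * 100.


ln(W_f) = ln(6.43) = 1.8609745
ln(W_i) = ln(1.838) = 0.60867802
ln(W_f) - ln(W_i) = 1.8609745 - 0.60867802 = 1.2522965
SGR = 1.2522965 / 36 * 100 = 3.4786 %/day

3.4786 %/day


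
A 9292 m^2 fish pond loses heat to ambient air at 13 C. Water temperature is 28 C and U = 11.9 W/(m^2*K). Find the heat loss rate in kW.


Temperature difference dT = 28 - 13 = 15 K
Heat loss (W) = U * A * dT = 11.9 * 9292 * 15 = 1658622 W
Convert to kW: 1658622 / 1000 = 1658.622 kW

1658.622 kW


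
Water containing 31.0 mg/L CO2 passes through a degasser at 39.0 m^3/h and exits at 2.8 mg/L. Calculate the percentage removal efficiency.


CO2_out / CO2_in = 2.8 / 31.0 = 0.090322581
Fraction remaining = 0.090322581
efficiency = (1 - 0.090322581) * 100 = 90.9677 %

90.9677 %


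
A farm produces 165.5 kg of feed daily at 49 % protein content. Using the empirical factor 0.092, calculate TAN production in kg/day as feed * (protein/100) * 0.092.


Protein in feed = 165.5 * 49/100 = 81.095 kg/day
TAN = protein * 0.092 = 81.095 * 0.092 = 7.46074 kg/day

7.46074 kg/day


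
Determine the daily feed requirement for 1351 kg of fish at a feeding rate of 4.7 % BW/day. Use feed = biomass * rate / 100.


Feeding rate fraction = 4.7% / 100 = 0.047
Daily feed = 1351 kg * 0.047 = 63.497 kg/day

63.497 kg/day


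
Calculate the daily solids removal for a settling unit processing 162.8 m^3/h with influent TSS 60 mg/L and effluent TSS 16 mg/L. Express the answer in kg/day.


Concentration drop: TSS_in - TSS_out = 60 - 16 = 44 mg/L
Hourly solids removed = Q * dTSS = 162.8 m^3/h * 44 mg/L = 7163.2 g/h  (m^3/h * mg/L = g/h)
Daily solids removed = 7163.2 * 24 = 171916.8 g/day
Convert g to kg: 171916.8 / 1000 = 171.9168 kg/day

171.9168 kg/day


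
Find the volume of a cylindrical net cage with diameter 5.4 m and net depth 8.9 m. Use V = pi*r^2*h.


r = d/2 = 5.4/2 = 2.7 m
Base area = pi*r^2 = pi*2.7^2 = 22.90221 m^2
Volume = 22.90221 * 8.9 = 203.83 m^3

203.83 m^3


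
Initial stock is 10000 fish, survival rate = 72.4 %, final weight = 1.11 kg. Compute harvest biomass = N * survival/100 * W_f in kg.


Survivors = 10000 * 72.4/100 = 7240 fish
Harvest biomass = survivors * W_f = 7240 * 1.11 = 8036.4 kg

8036.4 kg


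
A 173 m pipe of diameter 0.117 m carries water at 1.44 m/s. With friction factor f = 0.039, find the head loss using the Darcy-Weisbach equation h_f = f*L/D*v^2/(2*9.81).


v^2 = 1.44^2 = 2.0736 m^2/s^2
L/D = 173/0.117 = 1478.6325
h_f = f*(L/D)*v^2/(2g) = 0.039 * 1478.6325 * 2.0736 / 19.62 = 6.09468 m

6.09468 m


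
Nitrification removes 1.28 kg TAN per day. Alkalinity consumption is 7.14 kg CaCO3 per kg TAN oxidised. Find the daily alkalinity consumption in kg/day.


Alkalinity factor: 7.14 kg CaCO3 consumed per kg TAN nitrified
alk = 1.28 kg TAN * 7.14 = 9.1392 kg CaCO3/day

9.1392 kg CaCO3/day


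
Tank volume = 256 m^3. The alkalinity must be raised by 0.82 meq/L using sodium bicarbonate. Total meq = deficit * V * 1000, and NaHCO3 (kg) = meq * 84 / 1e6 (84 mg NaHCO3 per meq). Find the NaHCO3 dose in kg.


Tank volume in L = 256 m^3 * 1000 = 256000 L
Total meq required = 0.82 meq/L * 256000 L = 209920 meq
NaHCO3 mass = 209920 meq * 84 mg/meq / 1e6 = 17.6333 kg

17.6333 kg


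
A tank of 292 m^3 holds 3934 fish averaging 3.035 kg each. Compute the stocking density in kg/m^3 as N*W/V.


Total biomass = 3934 fish * 3.035 kg = 11939.69 kg
Density = total biomass / volume = 11939.69 / 292 = 40.8893 kg/m^3

40.8893 kg/m^3


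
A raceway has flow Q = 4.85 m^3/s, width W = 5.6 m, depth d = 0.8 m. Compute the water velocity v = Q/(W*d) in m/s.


Cross-sectional area = W * d = 5.6 * 0.8 = 4.48 m^2
Velocity = Q / A = 4.85 / 4.48 = 1.08259 m/s

1.08259 m/s


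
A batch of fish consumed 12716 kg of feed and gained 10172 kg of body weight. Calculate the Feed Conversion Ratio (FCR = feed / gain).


FCR = feed consumed / weight gained
FCR = 12716 kg / 10172 kg = 1.2501

1.2501


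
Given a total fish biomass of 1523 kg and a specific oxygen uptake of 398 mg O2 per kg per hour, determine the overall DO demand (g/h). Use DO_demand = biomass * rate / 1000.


Total O2 consumption (mg/h) = 1523 kg * 398 mg/(kg*h) = 606154 mg/h
Convert to g/h: 606154 / 1000 = 606.154 g/h

606.154 g/h


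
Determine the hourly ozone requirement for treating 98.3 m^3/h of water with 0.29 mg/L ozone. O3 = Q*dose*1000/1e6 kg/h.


O3 demand (mg/h) = Q * dose * 1000 = 98.3 * 0.29 * 1000 = 28507 mg/h
Convert mg to kg: 28507 / 1e6 = 0.028507 kg/h

0.028507 kg/h


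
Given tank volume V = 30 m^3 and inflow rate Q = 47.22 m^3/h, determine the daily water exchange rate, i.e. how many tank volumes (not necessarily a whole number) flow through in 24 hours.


Daily flow volume = 47.22 m^3/h * 24 h = 1133.28 m^3/day
Exchanges = daily flow / tank volume = 1133.28 / 30 = 37.776 exchanges/day

37.776 exchanges/day


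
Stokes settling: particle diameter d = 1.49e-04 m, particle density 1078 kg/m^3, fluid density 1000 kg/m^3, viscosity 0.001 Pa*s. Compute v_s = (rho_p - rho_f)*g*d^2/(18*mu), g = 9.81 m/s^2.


Density difference: rho_p - rho_f = 1078 - 1000 = 78 kg/m^3
d^2 = (1.49e-04)^2 = 2.2201e-08 m^2
Numerator = (rho_p - rho_f) * g * d^2 = 78 * 9.81 * 2.2201e-08 = 1.6987761e-05
Denominator = 18 * mu = 18 * 0.001 = 0.018
v_s = 1.6987761e-05 / 0.018 = 9.43764e-04 m/s
Check: Re = rho_f * v_s * d / mu = 1000 * 9.43764e-04 * 1.49e-04 / 0.001 = 0.141 < 1, so Stokes' law applies.

9.43764e-04 m/s


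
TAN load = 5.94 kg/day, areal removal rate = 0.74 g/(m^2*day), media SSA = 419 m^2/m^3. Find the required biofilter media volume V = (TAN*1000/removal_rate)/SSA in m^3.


A = 5.94*1000 / 0.74 = 8027.027 m^2
V = 8027.027 / 419 = 19.1576

19.1576 m^3


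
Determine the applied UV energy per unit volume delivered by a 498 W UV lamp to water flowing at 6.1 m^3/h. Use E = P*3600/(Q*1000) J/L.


Energy delivered per hour = 498 W * 3600 s = 1792800 J/h
Volume treated per hour = 6.1 m^3/h * 1000 = 6100 L/h
dose = 1792800 / 6100 = 293.902 J/L

293.902 J/L


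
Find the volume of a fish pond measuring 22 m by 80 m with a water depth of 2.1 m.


Base area = L * W = 22 * 80 = 1760 m^2
Volume = area * depth = 1760 * 2.1 = 3696 m^3

3696 m^3


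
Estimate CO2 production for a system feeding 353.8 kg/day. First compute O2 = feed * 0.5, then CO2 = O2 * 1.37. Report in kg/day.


O2 = 353.8 * 0.5 = 176.9
CO2 = 176.9 * 1.37 = 242.353

242.353 kg/day


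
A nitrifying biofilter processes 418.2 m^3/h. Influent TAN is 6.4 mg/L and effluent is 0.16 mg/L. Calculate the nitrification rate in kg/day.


Concentration drop: TAN_in - TAN_out = 6.4 - 0.16 = 6.24 mg/L
Hourly TAN removed = Q * dTAN = 418.2 m^3/h * 6.24 mg/L = 2609.568 g/h  (m^3/h * mg/L = g/h)
Daily TAN removed = 2609.568 * 24 = 62629.632 g/day
Convert to kg/day: 62629.632 / 1000 = 62.629632 kg/day

62.629632 kg/day


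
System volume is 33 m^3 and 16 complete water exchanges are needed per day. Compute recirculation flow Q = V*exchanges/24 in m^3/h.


Daily recirculation volume = 33 m^3 * 16 = 528 m^3/day
Flow rate Q = daily volume / 24 h = 528 / 24 = 22 m^3/h

22 m^3/h


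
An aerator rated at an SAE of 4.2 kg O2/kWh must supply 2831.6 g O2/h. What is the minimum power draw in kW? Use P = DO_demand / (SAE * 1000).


SAE in g O2/kWh = 4.2 * 1000 = 4200 g/kWh
P = DO_demand / SAE_g = 2831.6 / 4200 = 0.67419 kW

0.67419 kW


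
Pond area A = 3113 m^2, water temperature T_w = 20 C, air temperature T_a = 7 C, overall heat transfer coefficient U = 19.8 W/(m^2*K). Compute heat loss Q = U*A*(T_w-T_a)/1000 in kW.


Temperature difference dT = 20 - 7 = 13 K
Heat loss (W) = U * A * dT = 19.8 * 3113 * 13 = 801286.2 W
Convert to kW: 801286.2 / 1000 = 801.2862 kW

801.2862 kW


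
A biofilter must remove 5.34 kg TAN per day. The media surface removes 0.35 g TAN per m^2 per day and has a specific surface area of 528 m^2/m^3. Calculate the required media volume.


A = 5.34*1000 / 0.35 = 15257.143 m^2
V = 15257.143 / 528 = 28.8961

28.8961 m^3


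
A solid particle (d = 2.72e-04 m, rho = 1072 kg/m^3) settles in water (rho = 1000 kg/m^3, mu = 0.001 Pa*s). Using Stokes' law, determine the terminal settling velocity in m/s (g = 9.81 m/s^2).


Density difference: rho_p - rho_f = 1072 - 1000 = 72 kg/m^3
d^2 = (2.72e-04)^2 = 7.3984e-08 m^2
Numerator = (rho_p - rho_f) * g * d^2 = 72 * 9.81 * 7.3984e-08 = 5.2256379e-05
Denominator = 18 * mu = 18 * 0.001 = 0.018
v_s = 5.2256379e-05 / 0.018 = 0.00290313 m/s
Check: Re = rho_f * v_s * d / mu = 1000 * 0.00290313 * 2.72e-04 / 0.001 = 0.79 < 1, so Stokes' law applies.

0.00290313 m/s


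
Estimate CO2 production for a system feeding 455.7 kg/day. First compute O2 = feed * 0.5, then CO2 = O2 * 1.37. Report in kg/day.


O2 = 455.7 * 0.5 = 227.85
CO2 = 227.85 * 1.37 = 312.1545

312.1545 kg/day


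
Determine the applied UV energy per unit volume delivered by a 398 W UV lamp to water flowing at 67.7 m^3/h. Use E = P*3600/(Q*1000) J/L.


Energy delivered per hour = 398 W * 3600 s = 1432800 J/h
Volume treated per hour = 67.7 m^3/h * 1000 = 67700 L/h
dose = 1432800 / 67700 = 21.164 J/L

21.164 J/L


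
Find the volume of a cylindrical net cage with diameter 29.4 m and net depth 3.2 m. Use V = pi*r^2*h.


r = d/2 = 29.4/2 = 14.7 m
Base area = pi*r^2 = pi*14.7^2 = 678.86676 m^2
Volume = 678.86676 * 3.2 = 2172.37 m^3

2172.37 m^3


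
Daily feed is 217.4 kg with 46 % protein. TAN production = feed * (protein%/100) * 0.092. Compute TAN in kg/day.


Protein in feed = 217.4 * 46/100 = 100.004 kg/day
TAN = protein * 0.092 = 100.004 * 0.092 = 9.200368 kg/day

9.200368 kg/day


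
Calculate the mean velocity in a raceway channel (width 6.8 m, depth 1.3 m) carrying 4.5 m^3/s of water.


Cross-sectional area = W * d = 6.8 * 1.3 = 8.84 m^2
Velocity = Q / A = 4.5 / 8.84 = 0.50905 m/s

0.50905 m/s


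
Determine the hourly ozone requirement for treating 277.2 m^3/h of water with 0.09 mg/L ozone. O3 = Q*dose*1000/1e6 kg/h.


O3 demand (mg/h) = Q * dose * 1000 = 277.2 * 0.09 * 1000 = 24948 mg/h
Convert mg to kg: 24948 / 1e6 = 0.024948 kg/h

0.024948 kg/h


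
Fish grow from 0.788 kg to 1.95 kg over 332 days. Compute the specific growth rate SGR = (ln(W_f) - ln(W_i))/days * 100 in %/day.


ln(W_f) = ln(1.95) = 0.66782937
ln(W_i) = ln(0.788) = -0.23825719
ln(W_f) - ln(W_i) = 0.66782937 - -0.23825719 = 0.90608656
SGR = 0.90608656 / 332 * 100 = 0.272918 %/day

0.272918 %/day


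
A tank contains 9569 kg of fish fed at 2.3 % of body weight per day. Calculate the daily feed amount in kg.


Feeding rate fraction = 2.3% / 100 = 0.023
Daily feed = 9569 kg * 0.023 = 220.087 kg/day

220.087 kg/day


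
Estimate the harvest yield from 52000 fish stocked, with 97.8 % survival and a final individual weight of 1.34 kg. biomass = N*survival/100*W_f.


Survivors = 52000 * 97.8/100 = 50856 fish
Harvest biomass = survivors * W_f = 50856 * 1.34 = 68147.04 kg

68147.04 kg
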